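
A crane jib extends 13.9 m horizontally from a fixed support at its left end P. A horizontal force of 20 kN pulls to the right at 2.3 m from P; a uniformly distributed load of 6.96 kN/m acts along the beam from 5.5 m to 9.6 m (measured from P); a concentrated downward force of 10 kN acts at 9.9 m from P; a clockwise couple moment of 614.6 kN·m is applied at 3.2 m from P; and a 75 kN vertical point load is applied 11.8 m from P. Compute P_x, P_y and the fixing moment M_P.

P_x = -20.00 kN, P_y = 113.5 kN, M_P = 1814 kN·m

Resultant of the distributed load: 6.96 × 4.1 = 28.536 kN at 7.55 m from P.
ΣF_x = 0: P_x + 20 = 0 → P_x = -20.00 kN.
ΣF_y = 0: P_y − 6.96·4.1 − 10 − 75 = 0 → P_y = 113.5 kN.
ΣM about P: M_P − (6.96·4.1)·7.55 − 10·9.9 − 614.6 − 75·11.8 = 0 → M_P = 1814 kN·m.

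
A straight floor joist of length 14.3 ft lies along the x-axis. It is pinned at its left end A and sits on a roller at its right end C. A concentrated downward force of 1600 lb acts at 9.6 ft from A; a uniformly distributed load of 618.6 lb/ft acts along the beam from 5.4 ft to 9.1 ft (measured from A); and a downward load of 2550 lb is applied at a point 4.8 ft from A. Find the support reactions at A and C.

Resultant of the distributed load: 618.6 × 3.7 = 2288.82 lb at 7.25 ft from A.
Moments about A: C_y·14.3 − 1600·9.6 − (618.6·3.7)·7.25 − 2550·4.8 = 0 → C_y = 44193.945/14.3 = 3090.49 ≈ 3090 lb.
ΣF_y = 0: A_y + 3090.49 − 1600 − 618.6·3.7 − 2550 = 0 → A_y = 3348 lb.
ΣF_x = 0: no horizontal applied forces, so A_x = 0.

A_x = 0, A_y = 3348 lb, C_y = 3090 lb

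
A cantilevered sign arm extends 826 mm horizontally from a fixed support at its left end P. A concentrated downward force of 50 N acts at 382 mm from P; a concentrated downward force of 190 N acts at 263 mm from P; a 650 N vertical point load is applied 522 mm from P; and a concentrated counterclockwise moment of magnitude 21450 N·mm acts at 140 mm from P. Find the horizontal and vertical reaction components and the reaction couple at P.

ΣF_x = 0: P_x = 0.
ΣF_y = 0: P_y − 50 − 190 − 650 = 0 → P_y = 890.0 N.
ΣM about P: M_P − 50·382 − 190·263 − 650·522 + 21450 = 0 → M_P = 386900 N·mm.

P_x = 0, P_y = 890.0 N, M_P = 386900 N·mm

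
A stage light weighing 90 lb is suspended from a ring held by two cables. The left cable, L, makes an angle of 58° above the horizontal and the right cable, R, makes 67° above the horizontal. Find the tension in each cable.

ΣF_x = 0: −T_L·cos58° + T_R·cos67° = 0 → T_R = 1.35622·T_L.
ΣF_y = 0: T_L·sin58° + T_R·sin67° = 90.
Substitute: T_L·(0.848048 + 1.35622·0.920505) = 90 → T_L = 42.9296 ≈ 42.93 lb.
Then T_R = 1.35622 × 42.9296 = 58.22 lb.

T_L = 42.93 lb, T_R = 58.22 lb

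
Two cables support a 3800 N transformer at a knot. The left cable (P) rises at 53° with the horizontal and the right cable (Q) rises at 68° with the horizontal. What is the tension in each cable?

ΣF_x = 0: −T_P·cos53° + T_Q·cos68° = 0 → T_Q = 1.60653·T_P.
ΣF_y = 0: T_P·sin53° + T_Q·sin68° = 3800.
Substitute: T_P·(0.798636 + 1.60653·0.927184) = 3800 → T_P = 1660.7 ≈ 1661 N.
Then T_Q = 1.60653 × 1660.7 = 2668 N.

T_P = 1661 N, T_Q = 2668 N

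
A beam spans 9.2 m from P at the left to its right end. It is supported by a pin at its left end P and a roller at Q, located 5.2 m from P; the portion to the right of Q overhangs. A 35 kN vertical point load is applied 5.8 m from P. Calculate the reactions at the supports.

P_x = 0, P_y = -4.038 kN, Q_y = 39.04 kN

ΣM about P: Q_y·5.2 − 35·5.8 = 0 → Q_y = 203/5.2 = 39.0385 ≈ 39.04 kN.
ΣF_y = 0: P_y + 39.0385 − 35 = 0 → P_y = -4.038 kN.
ΣF_x = 0: no horizontal applied forces, so P_x = 0.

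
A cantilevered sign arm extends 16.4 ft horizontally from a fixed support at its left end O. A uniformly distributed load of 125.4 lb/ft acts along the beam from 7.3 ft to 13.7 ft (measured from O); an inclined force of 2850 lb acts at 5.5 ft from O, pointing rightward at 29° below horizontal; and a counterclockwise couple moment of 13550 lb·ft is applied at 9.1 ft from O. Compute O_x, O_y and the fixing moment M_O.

Resultant of the distributed load: 125.4 × 6.4 = 802.56 lb at 10.5 ft from O.
ΣF_x = 0: O_x + 2850·cos29° = 0 → O_x = -2493 lb.
ΣF_y = 0: O_y − 125.4·6.4 − 2850·sin29° = 0 → O_y = 2184 lb.
ΣM about O: M_O − (125.4·6.4)·10.5 − 2850·sin29°·5.5 + 13550 = 0 → M_O = 2476 lb·ft.

O_x = -2493 lb, O_y = 2184 lb, M_O = 2476 lb·ft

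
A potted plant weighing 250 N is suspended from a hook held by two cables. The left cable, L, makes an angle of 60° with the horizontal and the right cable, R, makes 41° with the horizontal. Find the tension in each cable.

ΣF_x = 0: −T_L·cos60° + T_R·cos41° = 0 → T_R = 0.662506·T_L.
ΣF_y = 0: T_L·sin60° + T_R·sin41° = 250.
Substitute: T_L·(0.866025 + 0.662506·0.656059) = 250 → T_L = 192.209 ≈ 192.2 N.
Then T_R = 0.662506 × 192.209 = 127.3 N.

T_L = 192.2 N, T_R = 127.3 N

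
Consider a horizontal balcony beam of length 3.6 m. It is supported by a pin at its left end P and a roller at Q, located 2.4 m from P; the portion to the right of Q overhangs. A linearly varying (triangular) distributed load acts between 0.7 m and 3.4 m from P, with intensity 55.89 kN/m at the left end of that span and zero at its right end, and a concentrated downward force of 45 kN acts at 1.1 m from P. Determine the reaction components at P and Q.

P_x = 0, P_y = 49.53 kN, Q_y = 70.93 kN

Resultant of the triangular load: ½ × 55.89 × 2.7 = 75.4515 kN, acting at 1.6 m from P (one-third of the span from the peak).
Moments about P: Q_y·2.4 − (½·55.89·2.7)·1.6 − 45·1.1 = 0 → Q_y = 170.2224/2.4 = 70.926 ≈ 70.93 kN.
ΣF_y = 0: P_y + 70.926 − ½·55.89·2.7 − 45 = 0 → P_y = 49.53 kN.
ΣF_x = 0: no horizontal applied forces, so P_x = 0.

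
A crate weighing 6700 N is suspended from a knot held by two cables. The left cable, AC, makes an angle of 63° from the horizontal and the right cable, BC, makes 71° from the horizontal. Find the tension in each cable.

ΣF_x = 0: −T_AC·cos63° + T_BC·cos71° = 0 → T_BC = 1.39446·T_AC.
ΣF_y = 0: T_AC·sin63° + T_BC·sin71° = 6700.
Substitute: T_AC·(0.891007 + 1.39446·0.945519) = 6700 → T_AC = 3032.37 ≈ 3032 N.
Then T_BC = 1.39446 × 3032.37 = 4229 N.

T_AC = 3032 N, T_BC = 4229 N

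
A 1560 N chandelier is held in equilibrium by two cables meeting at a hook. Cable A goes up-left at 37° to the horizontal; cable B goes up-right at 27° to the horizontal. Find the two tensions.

ΣF_x = 0: −T_A·cos37° + T_B·cos27° = 0 → T_B = 0.89633·T_A.
ΣF_y = 0: T_A·sin37° + T_B·sin27° = 1560.
Substitute: T_A·(0.601815 + 0.89633·0.45399) = 1560 → T_A = 1546.48 ≈ 1546 N.
Then T_B = 0.89633 × 1546.48 = 1386 N.

T_A = 1546 N, T_B = 1386 N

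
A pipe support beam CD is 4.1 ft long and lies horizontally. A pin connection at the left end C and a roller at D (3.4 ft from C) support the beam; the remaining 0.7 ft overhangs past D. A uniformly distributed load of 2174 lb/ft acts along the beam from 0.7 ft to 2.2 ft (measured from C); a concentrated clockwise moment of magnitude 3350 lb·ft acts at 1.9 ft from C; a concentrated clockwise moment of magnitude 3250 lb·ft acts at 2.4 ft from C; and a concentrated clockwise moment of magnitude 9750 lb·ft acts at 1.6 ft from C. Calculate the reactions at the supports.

Resultant of the distributed load: 2174 × 1.5 = 3261 lb at 1.45 ft from C.
ΣM about C: D_y·3.4 − (2174·1.5)·1.45 − 3350 − 3250 − 9750 = 0 → D_y = 21078.45/3.4 = 6199.54 ≈ 6200 lb.
ΣF_y = 0: C_y + 6199.54 − 2174·1.5 = 0 → C_y = -2939 lb.
ΣF_x = 0: no horizontal applied forces, so C_x = 0.

C_x = 0, C_y = -2939 lb, D_y = 6200 lb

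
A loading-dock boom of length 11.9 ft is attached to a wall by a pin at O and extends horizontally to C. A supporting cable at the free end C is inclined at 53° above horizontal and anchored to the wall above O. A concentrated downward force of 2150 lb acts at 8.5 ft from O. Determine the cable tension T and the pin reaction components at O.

ΣM about O: T·sin53°·11.9 − 2150·8.5 = 0 → T = 18275/(11.9·0.798636) = 1922.92 ≈ 1923 lb.
ΣF_x = 0: O_x − T·cos53° = 0 → O_x = 1922.92 × 0.601815 = 1157 lb.
ΣF_y = 0: O_y + T·sin53° − 2150 = 0 → O_y = 2150 − 1922.92 × 0.798636 = 614.3 lb.

T = 1923 lb, O_x = 1157 lb, O_y = 614.3 lb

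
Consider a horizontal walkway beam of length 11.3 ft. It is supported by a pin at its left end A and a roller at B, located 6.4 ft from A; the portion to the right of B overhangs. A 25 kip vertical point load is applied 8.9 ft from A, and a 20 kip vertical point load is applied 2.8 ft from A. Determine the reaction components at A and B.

ΣM about A: B_y·6.4 − 25·8.9 − 20·2.8 = 0 → B_y = 278.5/6.4 = 43.5156 ≈ 43.52 kip.
ΣF_y = 0: A_y + 43.5156 − 25 − 20 = 0 → A_y = 1.484 kip.
ΣF_x = 0: no horizontal applied forces, so A_x = 0.

A_x = 0, A_y = 1.484 kip, B_y = 43.52 kip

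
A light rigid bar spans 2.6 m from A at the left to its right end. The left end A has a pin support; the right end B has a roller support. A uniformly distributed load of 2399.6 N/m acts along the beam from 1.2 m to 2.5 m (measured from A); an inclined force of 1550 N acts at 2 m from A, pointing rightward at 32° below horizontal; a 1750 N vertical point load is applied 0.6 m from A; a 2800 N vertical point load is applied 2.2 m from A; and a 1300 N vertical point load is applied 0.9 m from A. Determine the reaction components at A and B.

Resultant of the distributed load: 2399.6 × 1.3 = 3119.48 N at 1.85 m from A.
Taking moments about A: B_y·2.6 − (2399.6·1.3)·1.85 − 1550·sin32°·2 − 1750·0.6 − 2800·2.2 − 1300·0.9 = 0 → B_y = 15793.8/2.6 = 6074.54 ≈ 6075 N.
ΣF_y = 0: A_y + 6074.54 − 2399.6·1.3 − 1550·sin32° − 1750 − 2800 − 1300 = 0 → A_y = 3716 N.
ΣF_x = 0: A_x + 1550·cos32° = 0 → A_x = -1314 N.

A_x = -1314 N, A_y = 3716 N, B_y = 6075 N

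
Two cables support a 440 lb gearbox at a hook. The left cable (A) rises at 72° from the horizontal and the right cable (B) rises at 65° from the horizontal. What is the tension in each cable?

ΣF_x = 0: −T_A·cos72° + T_B·cos65° = 0 → T_B = 0.731197·T_A.
ΣF_y = 0: T_A·sin72° + T_B·sin65° = 440.
Substitute: T_A·(0.951057 + 0.731197·0.906308) = 440 → T_A = 272.657 ≈ 272.7 lb.
Then T_B = 0.731197 × 272.657 = 199.4 lb.

T_A = 272.7 lb, T_B = 199.4 lb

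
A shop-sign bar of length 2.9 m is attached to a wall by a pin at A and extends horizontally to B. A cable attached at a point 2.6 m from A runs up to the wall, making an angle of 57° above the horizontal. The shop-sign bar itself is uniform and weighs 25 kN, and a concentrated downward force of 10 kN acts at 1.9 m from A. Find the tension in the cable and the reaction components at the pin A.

ΣM about A: T·sin57°·2.6 − 25·1.45 − 10·1.9 = 0 → T = 55.25/(2.6·0.838671) = 25.3377 ≈ 25.34 kN.
ΣF_x = 0: A_x − T·cos57° = 0 → A_x = 25.3377 × 0.544639 = 13.80 kN.
ΣF_y = 0: A_y + T·sin57° − 25 − 10 = 0 → A_y = 35 − 25.3377 × 0.838671 = 13.75 kN.

T = 25.34 kN, A_x = 13.80 kN, A_y = 13.75 kN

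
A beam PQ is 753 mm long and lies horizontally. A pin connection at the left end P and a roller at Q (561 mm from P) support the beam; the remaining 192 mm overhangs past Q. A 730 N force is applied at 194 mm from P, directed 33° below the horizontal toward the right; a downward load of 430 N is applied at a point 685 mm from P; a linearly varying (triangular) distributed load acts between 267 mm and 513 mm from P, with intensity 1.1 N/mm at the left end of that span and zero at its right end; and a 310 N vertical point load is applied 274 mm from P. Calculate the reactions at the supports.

P_x = -612.2 N, P_y = 374.8 N, Q_y = 898.1 N

Resultant of the triangular load: ½ × 1.1 × 246 = 135.3 N, acting at 349 mm from P (one-third of the span from the peak).
Moments about P: Q_y·561 − 730·sin33°·194 − 430·685 − (½·1.1·246)·349 − 310·274 = 0 → Q_y = 503841/561 = 898.112 ≈ 898.1 N.
ΣF_y = 0: P_y + 898.112 − 730·sin33° − 430 − ½·1.1·246 − 310 = 0 → P_y = 374.8 N.
ΣF_x = 0: P_x + 730·cos33° = 0 → P_x = -612.2 N.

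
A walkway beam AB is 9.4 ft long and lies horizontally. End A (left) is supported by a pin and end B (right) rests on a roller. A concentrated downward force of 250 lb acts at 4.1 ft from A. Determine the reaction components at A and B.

A_x = 0, A_y = 141.0 lb, B_y = 109.0 lb

ΣM about A: B_y·9.4 − 250·4.1 = 0 → B_y = 1025/9.4 = 109.043 ≈ 109.0 lb.
ΣF_y = 0: A_y + 109.043 − 250 = 0 → A_y = 141.0 lb.
ΣF_x = 0: no horizontal applied forces, so A_x = 0.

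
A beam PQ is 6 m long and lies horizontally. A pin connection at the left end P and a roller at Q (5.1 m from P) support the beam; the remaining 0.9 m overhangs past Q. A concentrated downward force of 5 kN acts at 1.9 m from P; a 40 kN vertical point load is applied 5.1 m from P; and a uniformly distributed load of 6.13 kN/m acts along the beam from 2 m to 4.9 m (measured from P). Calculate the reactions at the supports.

P_x = 0, P_y = 8.889 kN, Q_y = 53.89 kN

Resultant of the distributed load: 6.13 × 2.9 = 17.777 kN at 3.45 m from P.
Moments about P: Q_y·5.1 − 5·1.9 − 40·5.1 − (6.13·2.9)·3.45 = 0 → Q_y = 274.83065/5.1 = 53.8884 ≈ 53.89 kN.
ΣF_y = 0: P_y + 53.8884 − 5 − 40 − 6.13·2.9 = 0 → P_y = 8.889 kN.
ΣF_x = 0: no horizontal applied forces, so P_x = 0.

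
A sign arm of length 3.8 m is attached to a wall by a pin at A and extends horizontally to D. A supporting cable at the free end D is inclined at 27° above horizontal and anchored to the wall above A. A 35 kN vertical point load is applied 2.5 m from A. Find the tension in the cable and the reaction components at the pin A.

T = 50.72 kN, A_x = 45.19 kN, A_y = 11.97 kN

ΣM about A: T·sin27°·3.8 − 35·2.5 = 0 → T = 87.5/(3.8·0.45399) = 50.7199 ≈ 50.72 kN.
ΣF_x = 0: A_x − T·cos27° = 0 → A_x = 50.7199 × 0.891007 = 45.19 kN.
ΣF_y = 0: A_y + T·sin27° − 35 = 0 → A_y = 35 − 50.7199 × 0.45399 = 11.97 kN.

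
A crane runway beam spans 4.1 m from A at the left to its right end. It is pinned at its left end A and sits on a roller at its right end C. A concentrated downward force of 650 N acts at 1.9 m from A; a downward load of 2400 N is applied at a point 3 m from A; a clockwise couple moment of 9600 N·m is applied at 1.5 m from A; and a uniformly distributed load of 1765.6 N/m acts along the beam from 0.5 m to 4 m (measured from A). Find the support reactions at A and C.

A_x = 0, A_y = 1440 N, C_y = 7790 N

Resultant of the distributed load: 1765.6 × 3.5 = 6179.6 N at 2.25 m from A.
ΣM about A: C_y·4.1 − 650·1.9 − 2400·3 − 9600 − (1765.6·3.5)·2.25 = 0 → C_y = 31939.1/4.1 = 7790.02 ≈ 7790 N.
ΣF_y = 0: A_y + 7790.02 − 650 − 2400 − 1765.6·3.5 = 0 → A_y = 1440 N.
ΣF_x = 0: no horizontal applied forces, so A_x = 0.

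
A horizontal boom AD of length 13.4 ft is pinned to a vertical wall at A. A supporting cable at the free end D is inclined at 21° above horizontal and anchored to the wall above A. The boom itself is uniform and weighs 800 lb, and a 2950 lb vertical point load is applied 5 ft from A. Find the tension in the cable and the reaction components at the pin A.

T = 4188 lb, A_x = 3910 lb, A_y = 2249 lb

ΣM about A: T·sin21°·13.4 − 800·6.7 − 2950·5 = 0 → T = 20110/(13.4·0.358368) = 4187.72 ≈ 4188 lb.
ΣF_x = 0: A_x − T·cos21° = 0 → A_x = 4187.72 × 0.93358 = 3910 lb.
ΣF_y = 0: A_y + T·sin21° − 800 − 2950 = 0 → A_y = 3750 − 4187.72 × 0.358368 = 2249 lb.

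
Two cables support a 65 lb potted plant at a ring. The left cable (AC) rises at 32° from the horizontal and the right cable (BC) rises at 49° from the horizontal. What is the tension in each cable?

ΣF_x = 0: −T_AC·cos32° + T_BC·cos49° = 0 → T_BC = 1.29264·T_AC.
ΣF_y = 0: T_AC·sin32° + T_BC·sin49° = 65.
Substitute: T_AC·(0.529919 + 1.29264·0.75471) = 65 → T_AC = 43.1754 ≈ 43.18 lb.
Then T_BC = 1.29264 × 43.1754 = 55.81 lb.

T_AC = 43.18 lb, T_BC = 55.81 lb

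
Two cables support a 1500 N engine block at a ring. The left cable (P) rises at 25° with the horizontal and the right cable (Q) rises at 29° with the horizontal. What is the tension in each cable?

T_P = 1622 N, T_Q = 1680 N

ΣF_x = 0: −T_P·cos25° + T_Q·cos29° = 0 → T_Q = 1.03623·T_P.
ΣF_y = 0: T_P·sin25° + T_Q·sin29° = 1500.
Substitute: T_P·(0.422618 + 1.03623·0.48481) = 1500 → T_P = 1621.63 ≈ 1622 N.
Then T_Q = 1.03623 × 1621.63 = 1680 N.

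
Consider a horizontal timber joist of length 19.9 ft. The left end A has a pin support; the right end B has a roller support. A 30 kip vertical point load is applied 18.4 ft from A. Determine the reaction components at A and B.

A_x = 0, A_y = 2.261 kip, B_y = 27.74 kip

Taking moments about A: B_y·19.9 − 30·18.4 = 0 → B_y = 552/19.9 = 27.7387 ≈ 27.74 kip.
ΣF_y = 0: A_y + 27.7387 − 30 = 0 → A_y = 2.261 kip.
ΣF_x = 0: no horizontal applied forces, so A_x = 0.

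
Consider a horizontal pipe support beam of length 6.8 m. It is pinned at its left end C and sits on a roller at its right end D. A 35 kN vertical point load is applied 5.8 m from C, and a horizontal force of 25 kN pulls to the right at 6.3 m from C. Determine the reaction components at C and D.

Moments about C: D_y·6.8 − 35·5.8 = 0 → D_y = 203/6.8 = 29.8529 ≈ 29.85 kN.
ΣF_y = 0: C_y + 29.8529 − 35 = 0 → C_y = 5.147 kN.
ΣF_x = 0: C_x + 25 = 0 → C_x = -25.00 kN.

C_x = -25.00 kN, C_y = 5.147 kN, D_y = 29.85 kN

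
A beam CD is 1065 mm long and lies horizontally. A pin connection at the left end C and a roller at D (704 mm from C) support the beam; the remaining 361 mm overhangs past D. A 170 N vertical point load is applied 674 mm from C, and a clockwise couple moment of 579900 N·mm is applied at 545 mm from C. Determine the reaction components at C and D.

ΣM about C: D_y·704 − 170·674 − 579900 = 0 → D_y = 694480/704 = 986.477 ≈ 986.5 N.
ΣF_y = 0: C_y + 986.477 − 170 = 0 → C_y = -816.5 N.
ΣF_x = 0: no horizontal applied forces, so C_x = 0.

C_x = 0, C_y = -816.5 N, D_y = 986.5 N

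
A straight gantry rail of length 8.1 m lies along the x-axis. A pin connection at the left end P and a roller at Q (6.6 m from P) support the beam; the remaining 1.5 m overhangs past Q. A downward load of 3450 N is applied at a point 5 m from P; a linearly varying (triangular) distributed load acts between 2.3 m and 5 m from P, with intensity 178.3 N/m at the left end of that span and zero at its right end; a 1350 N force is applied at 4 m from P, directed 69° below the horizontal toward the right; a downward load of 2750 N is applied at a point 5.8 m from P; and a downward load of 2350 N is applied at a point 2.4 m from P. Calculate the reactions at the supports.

Resultant of the triangular load: ½ × 178.3 × 2.7 = 240.705 N, acting at 3.2 m from P (one-third of the span from the peak).
Moments about P: Q_y·6.6 − 3450·5 − (½·178.3·2.7)·3.2 − 1350·sin69°·4 − 2750·5.8 − 2350·2.4 = 0 → Q_y = 44651.6/6.6 = 6765.39 ≈ 6765 N.
ΣF_y = 0: P_y + 6765.39 − 3450 − ½·178.3·2.7 − 1350·sin69° − 2750 − 2350 = 0 → P_y = 3286 N.
ΣF_x = 0: P_x + 1350·cos69° = 0 → P_x = -483.8 N.

P_x = -483.8 N, P_y = 3286 N, Q_y = 6765 N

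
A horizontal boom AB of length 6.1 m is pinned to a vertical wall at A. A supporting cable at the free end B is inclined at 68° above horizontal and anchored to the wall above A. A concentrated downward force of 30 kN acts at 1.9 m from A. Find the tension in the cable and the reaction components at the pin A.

ΣM about A: T·sin68°·6.1 − 30·1.9 = 0 → T = 57/(6.1·0.927184) = 10.0781 ≈ 10.08 kN.
ΣF_x = 0: A_x − T·cos68° = 0 → A_x = 10.0781 × 0.374607 = 3.775 kN.
ΣF_y = 0: A_y + T·sin68° − 30 = 0 → A_y = 30 − 10.0781 × 0.927184 = 20.66 kN.

T = 10.08 kN, A_x = 3.775 kN, A_y = 20.66 kN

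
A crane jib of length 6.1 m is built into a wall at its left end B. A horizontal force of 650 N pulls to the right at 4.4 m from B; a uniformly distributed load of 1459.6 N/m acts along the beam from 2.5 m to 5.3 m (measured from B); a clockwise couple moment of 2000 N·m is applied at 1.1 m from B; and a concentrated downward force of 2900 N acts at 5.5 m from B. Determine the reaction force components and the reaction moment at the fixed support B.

Resultant of the distributed load: 1459.6 × 2.8 = 4086.88 N at 3.9 m from B.
ΣF_x = 0: B_x + 650 = 0 → B_x = -650.0 N.
ΣF_y = 0: B_y − 1459.6·2.8 − 2900 = 0 → B_y = 6987 N.
ΣM about B: M_B − (1459.6·2.8)·3.9 − 2000 − 2900·5.5 = 0 → M_B = 33890 N·m.

B_x = -650.0 N, B_y = 6987 N, M_B = 33890 N·m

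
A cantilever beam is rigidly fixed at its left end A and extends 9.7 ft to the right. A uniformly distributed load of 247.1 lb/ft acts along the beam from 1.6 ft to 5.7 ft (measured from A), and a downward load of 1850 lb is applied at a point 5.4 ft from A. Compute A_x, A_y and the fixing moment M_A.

A_x = 0, A_y = 2863 lb, M_A = 13690 lb·ft

Resultant of the distributed load: 247.1 × 4.1 = 1013.11 lb at 3.65 ft from A.
ΣF_x = 0: A_x = 0.
ΣF_y = 0: A_y − 247.1·4.1 − 1850 = 0 → A_y = 2863 lb.
ΣM about A: M_A − (247.1·4.1)·3.65 − 1850·5.4 = 0 → M_A = 13690 lb·ft.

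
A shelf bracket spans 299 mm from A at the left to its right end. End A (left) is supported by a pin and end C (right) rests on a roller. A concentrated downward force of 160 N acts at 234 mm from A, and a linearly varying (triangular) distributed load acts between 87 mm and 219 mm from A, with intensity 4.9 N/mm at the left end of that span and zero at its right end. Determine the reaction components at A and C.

Resultant of the triangular load: ½ × 4.9 × 132 = 323.4 N, acting at 131 mm from A (one-third of the span from the peak).
Moments about A: C_y·299 − 160·234 − (½·4.9·132)·131 = 0 → C_y = 79805.4/299 = 266.908 ≈ 266.9 N.
ΣF_y = 0: A_y + 266.908 − 160 − ½·4.9·132 = 0 → A_y = 216.5 N.
ΣF_x = 0: no horizontal applied forces, so A_x = 0.

A_x = 0, A_y = 216.5 N, C_y = 266.9 N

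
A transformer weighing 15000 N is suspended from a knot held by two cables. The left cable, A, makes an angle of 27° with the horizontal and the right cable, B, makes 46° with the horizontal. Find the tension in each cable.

ΣF_x = 0: −T_A·cos27° + T_B·cos46° = 0 → T_B = 1.28265·T_A.
ΣF_y = 0: T_A·sin27° + T_B·sin46° = 15000.
Substitute: T_A·(0.45399 + 1.28265·0.71934) = 15000 → T_A = 10896 ≈ 10900 N.
Then T_B = 1.28265 × 10896 = 13980 N.

T_A = 10900 N, T_B = 13980 N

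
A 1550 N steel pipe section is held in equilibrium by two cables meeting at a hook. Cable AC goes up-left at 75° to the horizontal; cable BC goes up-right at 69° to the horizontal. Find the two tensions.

ΣF_x = 0: −T_AC·cos75° + T_BC·cos69° = 0 → T_BC = 0.722216·T_AC.
ΣF_y = 0: T_AC·sin75° + T_BC·sin69° = 1550.
Substitute: T_AC·(0.965926 + 0.722216·0.93358) = 1550 → T_AC = 945.023 ≈ 945.0 N.
Then T_BC = 0.722216 × 945.023 = 682.5 N.

T_AC = 945.0 N, T_BC = 682.5 N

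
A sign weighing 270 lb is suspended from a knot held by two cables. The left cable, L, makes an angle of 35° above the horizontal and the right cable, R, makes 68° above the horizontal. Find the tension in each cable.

T_L = 103.8 lb, T_R = 227.0 lb

ΣF_x = 0: −T_L·cos35° + T_R·cos68° = 0 → T_R = 2.1867·T_L.
ΣF_y = 0: T_L·sin35° + T_R·sin68° = 270.
Substitute: T_L·(0.573576 + 2.1867·0.927184) = 270 → T_L = 103.804 ≈ 103.8 lb.
Then T_R = 2.1867 × 103.804 = 227.0 lb.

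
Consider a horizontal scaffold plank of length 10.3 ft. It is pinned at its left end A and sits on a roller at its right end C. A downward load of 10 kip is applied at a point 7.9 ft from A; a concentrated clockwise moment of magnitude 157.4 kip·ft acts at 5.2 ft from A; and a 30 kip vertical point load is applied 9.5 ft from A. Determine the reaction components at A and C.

A_x = 0, A_y = -10.62 kip, C_y = 50.62 kip

Moments about A: C_y·10.3 − 10·7.9 − 157.4 − 30·9.5 = 0 → C_y = 521.4/10.3 = 50.6214 ≈ 50.62 kip.
ΣF_y = 0: A_y + 50.6214 − 10 − 30 = 0 → A_y = -10.62 kip.
ΣF_x = 0: no horizontal applied forces, so A_x = 0.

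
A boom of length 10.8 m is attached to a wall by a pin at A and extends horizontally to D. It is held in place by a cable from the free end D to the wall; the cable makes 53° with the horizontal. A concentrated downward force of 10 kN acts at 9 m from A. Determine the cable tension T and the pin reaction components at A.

ΣM about A: T·sin53°·10.8 − 10·9 = 0 → T = 90/(10.8·0.798636) = 10.4345 ≈ 10.43 kN.
ΣF_x = 0: A_x − T·cos53° = 0 → A_x = 10.4345 × 0.601815 = 6.280 kN.
ΣF_y = 0: A_y + T·sin53° − 10 = 0 → A_y = 10 − 10.4345 × 0.798636 = 1.667 kN.

T = 10.43 kN, A_x = 6.280 kN, A_y = 1.667 kN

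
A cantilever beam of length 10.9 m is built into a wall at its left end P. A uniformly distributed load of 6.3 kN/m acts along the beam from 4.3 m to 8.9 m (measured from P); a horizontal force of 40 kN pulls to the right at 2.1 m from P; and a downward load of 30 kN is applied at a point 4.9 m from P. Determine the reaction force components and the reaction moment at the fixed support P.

Resultant of the distributed load: 6.3 × 4.6 = 28.98 kN at 6.6 m from P.
ΣF_x = 0: P_x + 40 = 0 → P_x = -40.00 kN.
ΣF_y = 0: P_y − 6.3·4.6 − 30 = 0 → P_y = 58.98 kN.
ΣM about P: M_P − (6.3·4.6)·6.6 − 30·4.9 = 0 → M_P = 338.3 kN·m.

P_x = -40.00 kN, P_y = 58.98 kN, M_P = 338.3 kN·m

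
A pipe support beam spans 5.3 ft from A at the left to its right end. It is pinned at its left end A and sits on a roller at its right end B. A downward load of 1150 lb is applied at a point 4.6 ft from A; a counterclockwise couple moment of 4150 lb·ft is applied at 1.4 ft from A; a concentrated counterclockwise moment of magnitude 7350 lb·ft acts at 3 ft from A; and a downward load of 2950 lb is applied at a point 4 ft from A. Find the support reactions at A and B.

Taking moments about A: B_y·5.3 − 1150·4.6 + 4150 + 7350 − 2950·4 = 0 → B_y = 5590/5.3 = 1054.72 ≈ 1055 lb.
ΣF_y = 0: A_y + 1054.72 − 1150 − 2950 = 0 → A_y = 3045 lb.
ΣF_x = 0: no horizontal applied forces, so A_x = 0.

A_x = 0, A_y = 3045 lb, B_y = 1055 lb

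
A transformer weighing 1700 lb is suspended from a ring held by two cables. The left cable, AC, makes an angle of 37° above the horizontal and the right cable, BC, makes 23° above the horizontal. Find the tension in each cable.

T_AC = 1807 lb, T_BC = 1568 lb

ΣF_x = 0: −T_AC·cos37° + T_BC·cos23° = 0 → T_BC = 0.867606·T_AC.
ΣF_y = 0: T_AC·sin37° + T_BC·sin23° = 1700.
Substitute: T_AC·(0.601815 + 0.867606·0.390731) = 1700 → T_AC = 1806.94 ≈ 1807 lb.
Then T_BC = 0.867606 × 1806.94 = 1568 lb.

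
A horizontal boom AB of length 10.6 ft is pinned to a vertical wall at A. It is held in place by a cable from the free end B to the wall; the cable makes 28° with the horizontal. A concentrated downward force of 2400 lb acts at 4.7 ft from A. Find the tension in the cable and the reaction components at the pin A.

T = 2267 lb, A_x = 2001 lb, A_y = 1336 lb

ΣM about A: T·sin28°·10.6 − 2400·4.7 = 0 → T = 11280/(10.6·0.469472) = 2266.7 ≈ 2267 lb.
ΣF_x = 0: A_x − T·cos28° = 0 → A_x = 2266.7 × 0.882948 = 2001 lb.
ΣF_y = 0: A_y + T·sin28° − 2400 = 0 → A_y = 2400 − 2266.7 × 0.469472 = 1336 lb.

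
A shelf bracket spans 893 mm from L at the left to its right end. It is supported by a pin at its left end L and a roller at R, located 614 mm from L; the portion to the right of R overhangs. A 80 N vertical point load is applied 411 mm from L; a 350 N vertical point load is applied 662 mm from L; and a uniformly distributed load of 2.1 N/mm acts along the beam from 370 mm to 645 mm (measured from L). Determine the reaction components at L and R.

L_x = 0, L_y = 99.26 N, R_y = 908.2 N

Resultant of the distributed load: 2.1 × 275 = 577.5 N at 507.5 mm from L.
ΣM about L: R_y·614 − 80·411 − 350·662 − (2.1·275)·507.5 = 0 → R_y = 557661.25/614 = 908.243 ≈ 908.2 N.
ΣF_y = 0: L_y + 908.243 − 80 − 350 − 2.1·275 = 0 → L_y = 99.26 N.
ΣF_x = 0: no horizontal applied forces, so L_x = 0.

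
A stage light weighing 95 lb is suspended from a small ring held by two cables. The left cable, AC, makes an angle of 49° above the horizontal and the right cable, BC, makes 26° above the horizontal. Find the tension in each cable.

T_AC = 88.40 lb, T_BC = 64.52 lb

ΣF_x = 0: −T_AC·cos49° + T_BC·cos26° = 0 → T_BC = 0.729933·T_AC.
ΣF_y = 0: T_AC·sin49° + T_BC·sin26° = 95.
Substitute: T_AC·(0.75471 + 0.729933·0.438371) = 95 → T_AC = 88.3975 ≈ 88.40 lb.
Then T_BC = 0.729933 × 88.3975 = 64.52 lb.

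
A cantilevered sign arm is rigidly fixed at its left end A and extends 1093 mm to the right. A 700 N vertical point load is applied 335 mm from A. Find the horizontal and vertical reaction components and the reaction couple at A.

A_x = 0, A_y = 700.0 N, M_A = 234500 N·mm

ΣF_x = 0: A_x = 0.
ΣF_y = 0: A_y − 700 = 0 → A_y = 700.0 N.
ΣM about A: M_A − 700·335 = 0 → M_A = 234500 N·mm.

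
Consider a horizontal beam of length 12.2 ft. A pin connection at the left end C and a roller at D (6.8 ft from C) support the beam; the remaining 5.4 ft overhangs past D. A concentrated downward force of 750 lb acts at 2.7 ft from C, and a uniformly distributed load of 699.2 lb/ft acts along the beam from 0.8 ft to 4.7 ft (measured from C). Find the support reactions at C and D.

C_x = 0, C_y = 2076 lb, D_y = 1401 lb

Resultant of the distributed load: 699.2 × 3.9 = 2726.88 lb at 2.75 ft from C.
ΣM about C: D_y·6.8 − 750·2.7 − (699.2·3.9)·2.75 = 0 → D_y = 9523.92/6.8 = 1400.58 ≈ 1401 lb.
ΣF_y = 0: C_y + 1400.58 − 750 − 699.2·3.9 = 0 → C_y = 2076 lb.
ΣF_x = 0: no horizontal applied forces, so C_x = 0.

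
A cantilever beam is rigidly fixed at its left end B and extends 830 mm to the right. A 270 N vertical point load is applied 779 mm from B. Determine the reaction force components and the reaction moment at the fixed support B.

ΣF_x = 0: B_x = 0.
ΣF_y = 0: B_y − 270 = 0 → B_y = 270.0 N.
ΣM about B: M_B − 270·779 = 0 → M_B = 210300 N·mm.

B_x = 0, B_y = 270.0 N, M_B = 210300 N·mm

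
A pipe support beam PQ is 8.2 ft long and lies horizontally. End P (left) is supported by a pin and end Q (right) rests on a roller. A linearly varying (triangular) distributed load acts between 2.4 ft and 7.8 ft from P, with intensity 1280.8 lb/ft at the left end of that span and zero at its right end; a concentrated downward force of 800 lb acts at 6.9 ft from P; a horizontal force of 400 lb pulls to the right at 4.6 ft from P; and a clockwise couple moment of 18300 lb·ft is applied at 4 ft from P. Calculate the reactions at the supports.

P_x = -400.0 lb, P_y = -418.0 lb, Q_y = 4676 lb

Resultant of the triangular load: ½ × 1280.8 × 5.4 = 3458.16 lb, acting at 4.2 ft from P (one-third of the span from the peak).
ΣM about P: Q_y·8.2 − (½·1280.8·5.4)·4.2 − 800·6.9 − 18300 = 0 → Q_y = 38344.272/8.2 = 4676.13 ≈ 4676 lb.
ΣF_y = 0: P_y + 4676.13 − ½·1280.8·5.4 − 800 = 0 → P_y = -418.0 lb.
ΣF_x = 0: P_x + 400 = 0 → P_x = -400.0 lb.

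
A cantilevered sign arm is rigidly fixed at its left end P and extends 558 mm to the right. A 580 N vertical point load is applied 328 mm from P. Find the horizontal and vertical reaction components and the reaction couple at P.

P_x = 0, P_y = 580.0 N, M_P = 190200 N·mm

ΣF_x = 0: P_x = 0.
ΣF_y = 0: P_y − 580 = 0 → P_y = 580.0 N.
ΣM about P: M_P − 580·328 = 0 → M_P = 190200 N·mm.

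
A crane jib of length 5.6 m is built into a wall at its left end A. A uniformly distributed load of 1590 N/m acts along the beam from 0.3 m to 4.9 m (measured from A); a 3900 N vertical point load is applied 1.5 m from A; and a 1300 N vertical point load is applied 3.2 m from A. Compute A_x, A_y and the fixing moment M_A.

Resultant of the distributed load: 1590 × 4.6 = 7314 N at 2.6 m from A.
ΣF_x = 0: A_x = 0.
ΣF_y = 0: A_y − 1590·4.6 − 3900 − 1300 = 0 → A_y = 12510 N.
ΣM about A: M_A − (1590·4.6)·2.6 − 3900·1.5 − 1300·3.2 = 0 → M_A = 29030 N·m.

A_x = 0, A_y = 12510 N, M_A = 29030 N·m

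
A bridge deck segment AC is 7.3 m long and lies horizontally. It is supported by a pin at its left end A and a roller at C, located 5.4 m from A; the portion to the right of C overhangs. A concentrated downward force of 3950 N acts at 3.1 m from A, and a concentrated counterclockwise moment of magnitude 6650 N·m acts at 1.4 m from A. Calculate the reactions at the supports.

A_x = 0, A_y = 2914 N, C_y = 1036 N

Taking moments about A: C_y·5.4 − 3950·3.1 + 6650 = 0 → C_y = 5595/5.4 = 1036.11 ≈ 1036 N.
ΣF_y = 0: A_y + 1036.11 − 3950 = 0 → A_y = 2914 N.
ΣF_x = 0: no horizontal applied forces, so A_x = 0.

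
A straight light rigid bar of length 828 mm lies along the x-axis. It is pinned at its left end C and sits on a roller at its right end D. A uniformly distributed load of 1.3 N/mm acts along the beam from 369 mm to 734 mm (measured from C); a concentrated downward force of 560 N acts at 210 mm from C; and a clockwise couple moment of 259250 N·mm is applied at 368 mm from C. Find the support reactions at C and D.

C_x = 0, C_y = 263.3 N, D_y = 771.2 N

Resultant of the distributed load: 1.3 × 365 = 474.5 N at 551.5 mm from C.
Taking moments about C: D_y·828 − (1.3·365)·551.5 − 560·210 − 259250 = 0 → D_y = 638536.75/828 = 771.18 ≈ 771.2 N.
ΣF_y = 0: C_y + 771.18 − 1.3·365 − 560 = 0 → C_y = 263.3 N.
ΣF_x = 0: no horizontal applied forces, so C_x = 0.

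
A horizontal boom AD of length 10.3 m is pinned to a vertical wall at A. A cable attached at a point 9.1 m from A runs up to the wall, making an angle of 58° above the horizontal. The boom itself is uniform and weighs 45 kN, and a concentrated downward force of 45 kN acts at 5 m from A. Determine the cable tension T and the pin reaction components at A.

ΣM about A: T·sin58°·9.1 − 45·5.15 − 45·5 = 0 → T = 456.75/(9.1·0.848048) = 59.1857 ≈ 59.19 kN.
ΣF_x = 0: A_x − T·cos58° = 0 → A_x = 59.1857 × 0.529919 = 31.36 kN.
ΣF_y = 0: A_y + T·sin58° − 45 − 45 = 0 → A_y = 90 − 59.1857 × 0.848048 = 39.81 kN.

T = 59.19 kN, A_x = 31.36 kN, A_y = 39.81 kN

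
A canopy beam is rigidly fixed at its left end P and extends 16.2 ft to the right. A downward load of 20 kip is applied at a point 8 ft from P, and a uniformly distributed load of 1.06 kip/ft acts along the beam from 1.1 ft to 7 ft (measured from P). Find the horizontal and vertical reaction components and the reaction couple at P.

P_x = 0, P_y = 26.25 kip, M_P = 185.3 kip·ft

Resultant of the distributed load: 1.06 × 5.9 = 6.254 kip at 4.05 ft from P.
ΣF_x = 0: P_x = 0.
ΣF_y = 0: P_y − 20 − 1.06·5.9 = 0 → P_y = 26.25 kip.
ΣM about P: M_P − 20·8 − (1.06·5.9)·4.05 = 0 → M_P = 185.3 kip·ft.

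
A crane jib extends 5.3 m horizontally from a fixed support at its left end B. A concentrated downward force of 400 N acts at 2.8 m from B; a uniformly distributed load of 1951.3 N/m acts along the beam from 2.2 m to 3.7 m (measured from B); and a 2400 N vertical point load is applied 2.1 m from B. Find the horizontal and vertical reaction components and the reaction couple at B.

Resultant of the distributed load: 1951.3 × 1.5 = 2926.95 N at 2.95 m from B.
ΣF_x = 0: B_x = 0.
ΣF_y = 0: B_y − 400 − 1951.3·1.5 − 2400 = 0 → B_y = 5727 N.
ΣM about B: M_B − 400·2.8 − (1951.3·1.5)·2.95 − 2400·2.1 = 0 → M_B = 14790 N·m.

B_x = 0, B_y = 5727 N, M_B = 14790 N·m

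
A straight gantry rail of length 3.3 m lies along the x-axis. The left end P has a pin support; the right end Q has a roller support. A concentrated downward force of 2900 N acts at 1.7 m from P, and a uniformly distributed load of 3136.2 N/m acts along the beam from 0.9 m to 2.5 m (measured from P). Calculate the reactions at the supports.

P_x = 0, P_y = 3839 N, Q_y = 4079 N

Resultant of the distributed load: 3136.2 × 1.6 = 5017.92 N at 1.7 m from P.
ΣM about P: Q_y·3.3 − 2900·1.7 − (3136.2·1.6)·1.7 = 0 → Q_y = 13460.464/3.3 = 4078.93 ≈ 4079 N.
ΣF_y = 0: P_y + 4078.93 − 2900 − 3136.2·1.6 = 0 → P_y = 3839 N.
ΣF_x = 0: no horizontal applied forces, so P_x = 0.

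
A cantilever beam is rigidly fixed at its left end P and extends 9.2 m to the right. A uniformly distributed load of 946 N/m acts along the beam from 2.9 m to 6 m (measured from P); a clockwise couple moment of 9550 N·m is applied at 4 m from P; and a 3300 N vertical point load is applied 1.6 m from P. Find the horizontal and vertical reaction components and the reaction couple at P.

Resultant of the distributed load: 946 × 3.1 = 2932.6 N at 4.45 m from P.
ΣF_x = 0: P_x = 0.
ΣF_y = 0: P_y − 946·3.1 − 3300 = 0 → P_y = 6233 N.
ΣM about P: M_P − (946·3.1)·4.45 − 9550 − 3300·1.6 = 0 → M_P = 27880 N·m.

P_x = 0, P_y = 6233 N, M_P = 27880 N·m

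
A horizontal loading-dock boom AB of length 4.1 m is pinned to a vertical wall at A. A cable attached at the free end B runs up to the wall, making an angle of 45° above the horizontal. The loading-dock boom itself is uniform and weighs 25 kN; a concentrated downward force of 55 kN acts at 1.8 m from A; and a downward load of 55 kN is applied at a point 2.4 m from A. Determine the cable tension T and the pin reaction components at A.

ΣM about A: T·sin45°·4.1 − 25·2.05 − 55·1.8 − 55·2.4 = 0 → T = 282.25/(4.1·0.707107) = 97.3565 ≈ 97.36 kN.
ΣF_x = 0: A_x − T·cos45° = 0 → A_x = 97.3565 × 0.707107 = 68.84 kN.
ΣF_y = 0: A_y + T·sin45° − 25 − 55 − 55 = 0 → A_y = 135 − 97.3565 × 0.707107 = 66.16 kN.

T = 97.36 kN, A_x = 68.84 kN, A_y = 66.16 kN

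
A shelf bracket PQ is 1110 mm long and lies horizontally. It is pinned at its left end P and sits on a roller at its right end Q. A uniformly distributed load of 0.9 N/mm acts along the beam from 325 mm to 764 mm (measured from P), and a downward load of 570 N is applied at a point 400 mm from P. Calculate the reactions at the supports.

P_x = 0, P_y = 565.9 N, Q_y = 399.2 N

Resultant of the distributed load: 0.9 × 439 = 395.1 N at 544.5 mm from P.
ΣM about P: Q_y·1110 − (0.9·439)·544.5 − 570·400 = 0 → Q_y = 443131.95/1110 = 399.218 ≈ 399.2 N.
ΣF_y = 0: P_y + 399.218 − 0.9·439 − 570 = 0 → P_y = 565.9 N.
ΣF_x = 0: no horizontal applied forces, so P_x = 0.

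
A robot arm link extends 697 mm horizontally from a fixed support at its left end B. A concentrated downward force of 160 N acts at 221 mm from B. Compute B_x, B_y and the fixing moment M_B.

ΣF_x = 0: B_x = 0.
ΣF_y = 0: B_y − 160 = 0 → B_y = 160.0 N.
ΣM about B: M_B − 160·221 = 0 → M_B = 35360 N·mm.

B_x = 0, B_y = 160.0 N, M_B = 35360 N·mm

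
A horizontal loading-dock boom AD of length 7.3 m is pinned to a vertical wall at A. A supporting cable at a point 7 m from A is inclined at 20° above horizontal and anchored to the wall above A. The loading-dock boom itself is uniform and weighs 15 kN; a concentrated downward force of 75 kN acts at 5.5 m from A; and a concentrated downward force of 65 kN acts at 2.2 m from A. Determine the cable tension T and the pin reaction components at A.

T = 254.9 kN, A_x = 239.5 kN, A_y = 67.82 kN

ΣM about A: T·sin20°·7 − 15·3.65 − 75·5.5 − 65·2.2 = 0 → T = 610.25/(7·0.34202) = 254.893 ≈ 254.9 kN.
ΣF_x = 0: A_x − T·cos20° = 0 → A_x = 254.893 × 0.939693 = 239.5 kN.
ΣF_y = 0: A_y + T·sin20° − 15 − 75 − 65 = 0 → A_y = 155 − 254.893 × 0.34202 = 67.82 kN.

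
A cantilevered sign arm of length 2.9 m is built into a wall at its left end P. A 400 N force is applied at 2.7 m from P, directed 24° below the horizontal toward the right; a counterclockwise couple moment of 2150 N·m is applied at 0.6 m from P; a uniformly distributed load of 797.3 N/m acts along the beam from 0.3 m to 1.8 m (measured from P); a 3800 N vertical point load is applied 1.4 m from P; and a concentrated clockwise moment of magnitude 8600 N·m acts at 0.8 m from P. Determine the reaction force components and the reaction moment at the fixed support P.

P_x = -365.4 N, P_y = 5159 N, M_P = 13470 N·m

Resultant of the distributed load: 797.3 × 1.5 = 1195.95 N at 1.05 m from P.
ΣF_x = 0: P_x + 400·cos24° = 0 → P_x = -365.4 N.
ΣF_y = 0: P_y − 400·sin24° − 797.3·1.5 − 3800 = 0 → P_y = 5159 N.
ΣM about P: M_P − 400·sin24°·2.7 + 2150 − (797.3·1.5)·1.05 − 3800·1.4 − 8600 = 0 → M_P = 13470 N·m.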